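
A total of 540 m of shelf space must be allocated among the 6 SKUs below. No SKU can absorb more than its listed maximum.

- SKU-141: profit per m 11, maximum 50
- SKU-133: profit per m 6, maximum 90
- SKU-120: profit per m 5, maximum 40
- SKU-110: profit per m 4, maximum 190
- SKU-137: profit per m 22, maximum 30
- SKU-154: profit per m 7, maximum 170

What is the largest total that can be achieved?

Rank by profit per m: SKU-137 22 > SKU-141 11 > SKU-154 7 > SKU-133 6 > SKU-120 5 > SKU-110 4.
SKU-137 takes 30 to reach its cap of 30 ; 510 left.
SKU-141 takes 50 to reach its cap of 50 ; 460 left.
Give SKU-154 170 to hit its cap of 170 ; 290 left.
SKU-133: +90 to 90 (cap) ; 200 left.
SKU-120 takes 40 to reach its cap of 40 ; 160 left.
Only 160 left; SKU-110 takes them to reach 160.
Total = 11×50 + 6×90 + 5×40 + 4×160 + 22×30 + 7×170 = 3780.

3780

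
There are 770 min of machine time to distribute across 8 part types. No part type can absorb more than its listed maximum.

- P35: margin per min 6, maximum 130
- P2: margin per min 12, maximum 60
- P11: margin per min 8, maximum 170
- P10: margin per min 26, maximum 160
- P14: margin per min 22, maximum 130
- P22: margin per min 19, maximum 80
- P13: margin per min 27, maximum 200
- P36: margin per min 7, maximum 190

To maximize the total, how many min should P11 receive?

Order the part types by margin per min: P13 27 > P10 26 > P14 22 > P22 19 > P2 12 > P11 8 > P36 7 > P35 6.
Give P13 200 to hit its cap of 200 → 570 left.
Give P10 160 to hit its cap of 160 → 410 left.
P14 takes 130 to reach its cap of 130 → 280 left.
P22 takes 80 to reach its cap of 80 → 200 left.
P2 takes 60 to reach its cap of 60 → 140 left.
Only 140 left; P11 takes them to reach 140.

140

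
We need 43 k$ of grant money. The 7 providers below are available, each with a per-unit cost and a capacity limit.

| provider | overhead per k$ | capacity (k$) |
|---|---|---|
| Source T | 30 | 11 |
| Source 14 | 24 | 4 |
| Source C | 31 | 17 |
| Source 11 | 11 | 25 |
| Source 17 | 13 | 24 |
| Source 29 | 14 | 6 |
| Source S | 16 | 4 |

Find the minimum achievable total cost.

Fill from the cheapest provider first.
Source 11 at 11: take all 25 k$ ; 18 still needed.
Take 18 from Source 17 at 13 to finish.
Source 29, Source S, Source 14, Source T, Source C: unused.
Cost = 25×11 + 18×13 = 509.

509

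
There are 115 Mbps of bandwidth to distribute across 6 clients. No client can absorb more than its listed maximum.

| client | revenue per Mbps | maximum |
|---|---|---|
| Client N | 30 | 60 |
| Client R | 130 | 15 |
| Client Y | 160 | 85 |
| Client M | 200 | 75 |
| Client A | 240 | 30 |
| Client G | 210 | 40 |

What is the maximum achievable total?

24600

Rank by revenue per Mbps: Client A 240 > Client G 210 > Client M 200 > Client Y 160 > Client R 130 > Client N 30.
Client A takes 30 to reach its cap of 30 ; 85 left.
Client G: +40 to 40 (cap) ; 45 left.
Client M has room for 75 but only 45 remain, so it gets 45.
Total = 200×45 + 240×30 + 210×40 = 24600.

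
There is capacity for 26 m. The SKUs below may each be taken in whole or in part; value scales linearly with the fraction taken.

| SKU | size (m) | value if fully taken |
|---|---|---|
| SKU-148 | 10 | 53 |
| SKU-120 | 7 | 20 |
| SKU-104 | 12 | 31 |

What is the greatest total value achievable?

96.25

Rank by value-to-size ratio: SKU-148 53/10≈5.3, SKU-120 20/7≈2.86, SKU-104 31/12≈2.58.
All 10 m of SKU-148 fit (value 53) → 16 remain.
SKU-120: take in full, 7 m for value 20 → 9 left.
9 m left: a 9/12 share of SKU-104 gives 31×9/12 = 23.25.
Total value = 96.25.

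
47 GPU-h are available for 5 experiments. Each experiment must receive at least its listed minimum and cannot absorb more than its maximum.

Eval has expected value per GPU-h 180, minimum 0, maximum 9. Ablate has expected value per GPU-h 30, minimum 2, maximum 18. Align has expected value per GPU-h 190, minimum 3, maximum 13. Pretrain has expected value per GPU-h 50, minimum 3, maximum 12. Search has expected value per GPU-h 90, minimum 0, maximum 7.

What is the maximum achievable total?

5500

Meeting every minimum uses 0+2+3+3+0 = 8 GPU-h, leaving 39.
Rank by expected value per GPU-h: Align 190 > Eval 180 > Search 90 > Pretrain 50 > Ablate 30.
Give Align 10 more to hit its cap of 13 — 29 left.
Eval takes 9 more to reach its cap of 9 — 20 left.
Give Search 7 more to hit its cap of 7 — 13 left.
Pretrain takes 9 more to reach its cap of 12 — 4 left.
Ablate: +4 (room for 16) → 6. Pool exhausted.
Total = 180×9 + 30×6 + 190×13 + 50×12 + 90×7 = 5500.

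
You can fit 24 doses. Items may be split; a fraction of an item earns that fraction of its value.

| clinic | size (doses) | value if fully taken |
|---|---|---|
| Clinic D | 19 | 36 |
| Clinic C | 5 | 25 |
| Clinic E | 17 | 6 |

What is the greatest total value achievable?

Sort by value density: Clinic C 25/5≈5, Clinic D 36/19≈1.89, Clinic E 6/17≈0.353.
All 5 doses of Clinic C fit (value 25) → 19 remain.
Clinic D: take in full, 19 doses for value 36 → 0 left.
Total value = 61.

61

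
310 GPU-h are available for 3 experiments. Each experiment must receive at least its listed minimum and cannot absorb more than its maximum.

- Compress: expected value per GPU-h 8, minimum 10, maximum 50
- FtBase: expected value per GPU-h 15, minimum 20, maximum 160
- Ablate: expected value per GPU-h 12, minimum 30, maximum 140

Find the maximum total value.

4160

Meeting every minimum uses 10+20+30 = 60 GPU-h, leaving 250.
Rank by expected value per GPU-h: FtBase 15 > Ablate 12 > Compress 8.
FtBase takes 140 more to reach its cap of 160 — 110 left.
Ablate: +110 to 140 (cap) — 0 left.
Total = 8×10 + 15×160 + 12×140 = 4160.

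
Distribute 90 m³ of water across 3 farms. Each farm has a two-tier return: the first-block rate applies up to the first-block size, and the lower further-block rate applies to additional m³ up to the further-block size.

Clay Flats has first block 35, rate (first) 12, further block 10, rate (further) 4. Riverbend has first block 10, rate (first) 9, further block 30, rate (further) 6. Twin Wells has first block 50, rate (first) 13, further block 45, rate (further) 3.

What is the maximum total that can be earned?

Order all 6 blocks by rate: Twin Wells/tier1 13 > Clay Flats/tier1 12 > Riverbend/tier1 9 > Riverbend/tier2 6 > Clay Flats/tier2 4 > Twin Wells/tier2 3.
Twin Wells tier1 at 13: fill all 50 — 40 left.
Clay Flats/tier1 (12): +35 — 5 left.
Riverbend/tier1: +5 of 10 at 9; pool empty.
Total = 13×50 + 12×35 + 9×5 = 1115.

1115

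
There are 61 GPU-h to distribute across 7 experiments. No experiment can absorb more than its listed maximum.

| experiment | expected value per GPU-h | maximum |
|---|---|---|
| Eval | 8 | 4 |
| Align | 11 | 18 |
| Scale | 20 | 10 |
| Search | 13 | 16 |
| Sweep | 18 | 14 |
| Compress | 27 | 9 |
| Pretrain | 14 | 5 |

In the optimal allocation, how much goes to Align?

Highest expected value per GPU-h first: Compress 27 > Scale 20 > Sweep 18 > Pretrain 14 > Search 13 > Align 11 > Eval 8.
Compress takes 9 to reach its cap of 9 — 52 left.
Give Scale 10 to hit its cap of 10 — 42 left.
Sweep takes 14 to reach its cap of 14 — 28 left.
Give Pretrain 5 to hit its cap of 5 — 23 left.
Search takes 16 to reach its cap of 16 — 7 left.
Only 7 left; Align takes them to reach 7.

7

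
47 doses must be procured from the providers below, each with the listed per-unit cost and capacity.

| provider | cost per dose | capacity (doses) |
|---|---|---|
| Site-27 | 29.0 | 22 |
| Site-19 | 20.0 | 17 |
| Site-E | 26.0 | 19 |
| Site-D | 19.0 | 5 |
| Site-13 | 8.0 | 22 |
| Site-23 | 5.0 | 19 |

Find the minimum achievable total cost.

386

Fill from the cheapest provider first.
Site-23 at 5.0: take all 19 doses — 28 still needed.
Site-13 (8.0): use full 22 — 6 doses to go.
Site-D at 19.0: take all 5 doses — 1 still needed.
Take 1 from Site-19 at 20.0 to finish.
Site-E, Site-27: unused.
Cost = 19×5.0 + 22×8.0 + 5×19.0 + 1×20.0 = 386.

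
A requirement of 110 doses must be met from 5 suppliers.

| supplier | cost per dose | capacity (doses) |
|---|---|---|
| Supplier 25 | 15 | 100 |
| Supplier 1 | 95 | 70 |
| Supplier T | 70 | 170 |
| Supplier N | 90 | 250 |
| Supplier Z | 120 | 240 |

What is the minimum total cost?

2200

Fill from the cheapest supplier first.
Supplier 25 (15): use full 100 ; 10 doses to go.
Supplier T (70): take the remaining 10 ; done.
Supplier N, Supplier 1, Supplier Z: unused.
Cost = 100×15 + 10×70 = 2200.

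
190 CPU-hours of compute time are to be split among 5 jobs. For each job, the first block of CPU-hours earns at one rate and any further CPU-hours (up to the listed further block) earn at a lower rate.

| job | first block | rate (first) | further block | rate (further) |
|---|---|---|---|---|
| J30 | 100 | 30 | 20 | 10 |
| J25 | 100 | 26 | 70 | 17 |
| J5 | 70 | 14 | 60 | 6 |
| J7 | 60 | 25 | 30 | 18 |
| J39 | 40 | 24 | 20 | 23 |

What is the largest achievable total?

Treat each block as its own option and order by rate: J30/tier1 30 > J25/tier1 26 > J7/tier1 25 > J39/tier1 24 > J39/tier2 23 > J7/tier2 18 > J25/tier2 17 > J5/tier1 14 > J30/tier2 10 > J5/tier2 6.
J30 tier1 at 30: fill all 100 — 90 left.
J25 tier1 at 26: only 90 left, fill 90.
Total = 30×100 + 26×90 = 5340.

5340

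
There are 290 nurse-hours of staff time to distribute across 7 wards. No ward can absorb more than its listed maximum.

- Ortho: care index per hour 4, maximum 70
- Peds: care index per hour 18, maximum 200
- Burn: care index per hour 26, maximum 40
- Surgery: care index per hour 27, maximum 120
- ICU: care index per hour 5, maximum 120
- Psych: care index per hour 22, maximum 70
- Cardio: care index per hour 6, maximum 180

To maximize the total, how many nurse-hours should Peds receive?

60

Rank by care index per hour: Surgery 27 > Burn 26 > Psych 22 > Peds 18 > Cardio 6 > ICU 5 > Ortho 4.
Give Surgery 120 to hit its cap of 120 — 170 left.
Give Burn 40 to hit its cap of 40 — 130 left.
Psych takes 70 to reach its cap of 70 — 60 left.
Peds has room for 200 but only 60 remain, so it gets 60.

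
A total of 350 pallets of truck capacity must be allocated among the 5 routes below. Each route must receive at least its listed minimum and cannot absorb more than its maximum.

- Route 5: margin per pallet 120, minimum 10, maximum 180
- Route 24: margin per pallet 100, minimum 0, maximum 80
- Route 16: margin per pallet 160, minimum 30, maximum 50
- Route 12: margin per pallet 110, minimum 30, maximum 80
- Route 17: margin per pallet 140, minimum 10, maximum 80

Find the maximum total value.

Meeting every minimum uses 10+0+30+30+10 = 80 pallets, leaving 270.
Order the routes by margin per pallet: Route 16 160 > Route 17 140 > Route 5 120 > Route 12 110 > Route 24 100.
Route 16: +20 to 50 (cap) ; 250 left.
Route 17 takes 70 more to reach its cap of 80 ; 180 left.
Route 5 takes 170 more to reach its cap of 180 ; 10 left.
Route 12 has room for 50 more but only 10 remain, so it gets 40.
Total = 120×180 + 160×50 + 110×40 + 140×80 = 45200.

45200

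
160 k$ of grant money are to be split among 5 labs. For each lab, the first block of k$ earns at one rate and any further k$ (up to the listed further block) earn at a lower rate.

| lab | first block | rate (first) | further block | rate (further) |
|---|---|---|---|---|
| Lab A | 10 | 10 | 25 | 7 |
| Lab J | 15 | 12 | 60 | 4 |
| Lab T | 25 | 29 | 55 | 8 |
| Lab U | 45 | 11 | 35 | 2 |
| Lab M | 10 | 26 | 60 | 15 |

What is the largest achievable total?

Order all 10 blocks by rate: Lab T/T1 29 > Lab M/T1 26 > Lab M/T2 15 > Lab J/T1 12 > Lab U/T1 11 > Lab A/T1 10 > Lab T/T2 8 > Lab A/T2 7 > Lab J/T2 4 > Lab U/T2 2.
Lab T T1 at 29: fill all 25 — 135 left.
Lab M/T1 (26): +10 — 125 left.
Fill Lab M T2 block (60 at 15) — 65 left.
Fill Lab J T1 block (15 at 12) — 50 left.
Lab U/T1 (11): +45 — 5 left.
Lab A T1 at 10: only 5 left, fill 5.
Total = 29×25 + 26×10 + 15×60 + 12×15 + 11×45 + 10×5 = 2610.

2610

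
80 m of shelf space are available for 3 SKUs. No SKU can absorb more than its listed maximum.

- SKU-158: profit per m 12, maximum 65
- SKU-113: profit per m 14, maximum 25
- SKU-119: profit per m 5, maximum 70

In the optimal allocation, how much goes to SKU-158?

Rank by profit per m: SKU-113 14 > SKU-158 12 > SKU-119 5.
Give SKU-113 25 to hit its cap of 25 ; 55 left.
Only 55 left; SKU-158 takes them to reach 55.

55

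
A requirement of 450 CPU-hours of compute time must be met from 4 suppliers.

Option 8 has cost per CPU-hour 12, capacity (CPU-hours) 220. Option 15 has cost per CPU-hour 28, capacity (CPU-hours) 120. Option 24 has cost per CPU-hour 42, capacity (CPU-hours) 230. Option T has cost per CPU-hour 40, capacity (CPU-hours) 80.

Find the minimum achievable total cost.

10460

Fill from the cheapest supplier first.
Take 220 from Option 8 at 12 ; need 230 more.
Option 15 at 28: take all 120 CPU-hours ; 110 still needed.
Option T at 40: take all 80 CPU-hours ; 30 still needed.
Option 24 (42): take the remaining 30 ; done.
Cost = 220×12 + 120×28 + 80×40 + 30×42 = 10460.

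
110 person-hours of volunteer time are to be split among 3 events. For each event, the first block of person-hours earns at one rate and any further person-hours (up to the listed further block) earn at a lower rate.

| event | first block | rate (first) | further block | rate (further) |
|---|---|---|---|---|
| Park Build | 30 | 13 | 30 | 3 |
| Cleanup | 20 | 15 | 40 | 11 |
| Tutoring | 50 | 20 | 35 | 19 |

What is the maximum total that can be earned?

Order all 6 blocks by rate: Tutoring/tier1 20 > Tutoring/tier2 19 > Cleanup/tier1 15 > Park Build/tier1 13 > Cleanup/tier2 11 > Park Build/tier2 3.
Tutoring/tier1 (20): +50 ; 60 left.
Tutoring tier2 at 19: fill all 35 ; 25 left.
Cleanup tier1 at 15: fill all 20 ; 5 left.
Park Build tier1 at 13: only 5 left, fill 5.
Total = 20×50 + 19×35 + 15×20 + 13×5 = 2030.

2030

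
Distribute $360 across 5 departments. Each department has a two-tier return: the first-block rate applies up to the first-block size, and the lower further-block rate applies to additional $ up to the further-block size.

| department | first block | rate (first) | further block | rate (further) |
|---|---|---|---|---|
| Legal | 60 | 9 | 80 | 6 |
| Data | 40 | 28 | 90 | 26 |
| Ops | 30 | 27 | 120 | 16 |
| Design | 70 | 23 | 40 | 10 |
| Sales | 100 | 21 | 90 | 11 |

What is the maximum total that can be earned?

Rank every tier by rate: Data/first 28 > Ops/first 27 > Data/second 26 > Design/first 23 > Sales/first 21 > Ops/second 16 > Sales/second 11 > Design/second 10 > Legal/first 9 > Legal/second 6.
Data first at 28: fill all 40 → 320 left.
Fill Ops first block (30 at 27) → 290 left.
Fill Data second block (90 at 26) → 200 left.
Fill Design first block (70 at 23) → 130 left.
Sales first at 21: fill all 100 → 30 left.
Ops second at 16: only 30 left, fill 30.
Total = 28×40 + 27×30 + 26×90 + 23×70 + 21×100 + 16×30 = 8460.

8460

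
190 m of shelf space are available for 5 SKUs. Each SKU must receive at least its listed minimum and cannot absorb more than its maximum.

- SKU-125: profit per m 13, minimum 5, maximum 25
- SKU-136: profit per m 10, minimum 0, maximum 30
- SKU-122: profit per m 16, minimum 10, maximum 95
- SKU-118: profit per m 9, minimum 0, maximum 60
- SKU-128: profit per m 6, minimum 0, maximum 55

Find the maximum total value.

2505

Meeting every minimum uses 5+0+10+0+0 = 15 m, leaving 175.
Highest profit per m first: SKU-122 16 > SKU-125 13 > SKU-136 10 > SKU-118 9 > SKU-128 6.
SKU-122 takes 85 more to reach its cap of 95 — 90 left.
SKU-125: +20 to 25 (cap) — 70 left.
Give SKU-136 30 more to hit its cap of 30 — 40 left.
Only 40 left; SKU-118 takes them to reach 40.
Total = 13×25 + 10×30 + 16×95 + 9×40 = 2505.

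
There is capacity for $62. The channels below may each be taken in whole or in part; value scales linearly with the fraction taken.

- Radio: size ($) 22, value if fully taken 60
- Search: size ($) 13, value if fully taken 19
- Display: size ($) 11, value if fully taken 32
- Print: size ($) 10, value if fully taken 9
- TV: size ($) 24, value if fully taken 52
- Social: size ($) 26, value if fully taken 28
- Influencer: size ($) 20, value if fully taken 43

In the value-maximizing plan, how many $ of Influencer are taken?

5

Rank by value-to-size ratio: Display 32/11≈2.91, Radio 60/22≈2.73, TV 52/24≈2.17, Influencer 43/20≈2.15, Search 19/13≈1.46, Social 28/26≈1.08, Print 9/10≈0.9.
All 11 $ of Display fit (value 32) — 51 remain.
Radio: take in full, 22 $ for value 60 — 29 left.
TV: take in full, 24 $ for value 52 — 5 left.
Only 5 $ remain; take 5/20 of Influencer for value 43×5/20 = 10.75.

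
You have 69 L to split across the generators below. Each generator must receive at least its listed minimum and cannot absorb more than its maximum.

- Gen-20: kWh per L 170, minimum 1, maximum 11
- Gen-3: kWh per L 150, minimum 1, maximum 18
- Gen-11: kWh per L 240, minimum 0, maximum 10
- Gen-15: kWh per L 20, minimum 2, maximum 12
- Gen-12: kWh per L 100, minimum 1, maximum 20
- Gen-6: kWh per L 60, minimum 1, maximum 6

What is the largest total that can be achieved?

9410

Meeting every minimum uses 1+1+0+2+1+1 = 6 L, leaving 63.
Highest kWh per L first: Gen-11 240 > Gen-20 170 > Gen-3 150 > Gen-12 100 > Gen-6 60 > Gen-15 20.
Gen-11: +10 to 10 (cap) → 53 left.
Gen-20: +10 to 11 (cap) → 43 left.
Gen-3: +17 to 18 (cap) → 26 left.
Gen-12 takes 19 more to reach its cap of 20 → 7 left.
Give Gen-6 5 more to hit its cap of 6 → 2 left.
Gen-15: +2 (room for 10) → 4. Pool exhausted.
Total = 170×11 + 150×18 + 240×10 + 20×4 + 100×20 + 60×6 = 9410.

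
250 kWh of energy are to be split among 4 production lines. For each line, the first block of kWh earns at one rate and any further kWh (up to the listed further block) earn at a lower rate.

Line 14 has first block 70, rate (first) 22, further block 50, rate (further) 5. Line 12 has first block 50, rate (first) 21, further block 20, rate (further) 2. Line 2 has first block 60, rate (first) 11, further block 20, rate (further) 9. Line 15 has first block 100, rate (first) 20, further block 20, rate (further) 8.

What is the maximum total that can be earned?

Treat each block as its own option and order by rate: Line 14/T1 22 > Line 12/T1 21 > Line 15/T1 20 > Line 2/T1 11 > Line 2/T2 9 > Line 15/T2 8 > Line 14/T2 5 > Line 12/T2 2.
Line 14/T1 (22): +70 — 180 left.
Line 12 T1 at 21: fill all 50 — 130 left.
Line 15/T1 (20): +100 — 30 left.
Line 2/T1: +30 of 60 at 11; pool empty.
Total = 22×70 + 21×50 + 20×100 + 11×30 = 4920.

4920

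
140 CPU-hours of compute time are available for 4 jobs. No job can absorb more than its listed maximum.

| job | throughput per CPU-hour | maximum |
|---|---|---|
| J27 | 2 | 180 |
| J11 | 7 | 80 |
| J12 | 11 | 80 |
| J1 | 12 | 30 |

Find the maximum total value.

Order the jobs by throughput per CPU-hour: J1 12 > J12 11 > J11 7 > J27 2.
J1 takes 30 to reach its cap of 30 → 110 left.
Give J12 80 to hit its cap of 80 → 30 left.
J11: +30 (room for 80) → 30. Pool exhausted.
Total = 7×30 + 11×80 + 12×30 = 1450.

1450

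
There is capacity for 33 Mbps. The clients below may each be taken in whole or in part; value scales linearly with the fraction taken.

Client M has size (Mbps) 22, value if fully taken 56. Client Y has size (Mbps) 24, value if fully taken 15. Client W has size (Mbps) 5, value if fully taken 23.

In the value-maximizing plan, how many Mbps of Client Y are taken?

6

Sort by value density: Client W 23/5≈4.6, Client M 56/22≈2.55, Client Y 15/24≈0.625.
Client W: take in full, 5 Mbps for value 23 ; 28 left.
Client M: take in full, 22 Mbps for value 56 ; 6 left.
Only 6 Mbps remain; take 6/24 of Client Y for value 15×6/24 = 3.75.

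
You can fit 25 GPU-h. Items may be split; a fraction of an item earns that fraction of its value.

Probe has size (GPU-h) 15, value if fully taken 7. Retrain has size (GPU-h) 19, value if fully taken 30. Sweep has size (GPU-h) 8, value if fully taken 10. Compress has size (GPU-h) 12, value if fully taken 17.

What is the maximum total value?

Best value per unit of size first: Retrain 30/19≈1.58, Compress 17/12≈1.42, Sweep 10/8≈1.25, Probe 7/15≈0.467.
Take all of Retrain (19 GPU-h, value 30) → 6 GPU-h left.
6 GPU-h left: a 6/12 share of Compress gives 17×6/12 = 8.5.
Total value = 38.5.

38.5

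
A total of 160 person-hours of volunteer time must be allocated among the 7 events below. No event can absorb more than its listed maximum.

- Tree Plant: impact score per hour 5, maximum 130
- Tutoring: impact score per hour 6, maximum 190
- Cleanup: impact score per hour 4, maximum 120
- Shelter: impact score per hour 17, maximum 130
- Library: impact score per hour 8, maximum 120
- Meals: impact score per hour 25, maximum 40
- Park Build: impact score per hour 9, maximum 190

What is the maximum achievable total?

3040

Highest impact score per hour first: Meals 25 > Shelter 17 > Park Build 9 > Library 8 > Tutoring 6 > Tree Plant 5 > Cleanup 4.
Give Meals 40 to hit its cap of 40 — 120 left.
Shelter has room for 130 but only 120 remain, so it gets 120.
Total = 17×120 + 25×40 = 3040.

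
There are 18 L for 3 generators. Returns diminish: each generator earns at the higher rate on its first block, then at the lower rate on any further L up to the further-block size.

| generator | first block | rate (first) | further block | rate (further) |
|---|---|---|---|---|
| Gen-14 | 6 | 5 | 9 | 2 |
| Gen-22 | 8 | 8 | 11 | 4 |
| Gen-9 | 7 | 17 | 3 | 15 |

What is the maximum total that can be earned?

Treat each block as its own option and order by rate: Gen-9/T1 17 > Gen-9/T2 15 > Gen-22/T1 8 > Gen-14/T1 5 > Gen-22/T2 4 > Gen-14/T2 2.
Gen-9 T1 at 17: fill all 7 ; 11 left.
Fill Gen-9 T2 block (3 at 15) ; 8 left.
Gen-22/T1 (8): +8 ; 0 left.
Total = 17×7 + 15×3 + 8×8 = 228.

228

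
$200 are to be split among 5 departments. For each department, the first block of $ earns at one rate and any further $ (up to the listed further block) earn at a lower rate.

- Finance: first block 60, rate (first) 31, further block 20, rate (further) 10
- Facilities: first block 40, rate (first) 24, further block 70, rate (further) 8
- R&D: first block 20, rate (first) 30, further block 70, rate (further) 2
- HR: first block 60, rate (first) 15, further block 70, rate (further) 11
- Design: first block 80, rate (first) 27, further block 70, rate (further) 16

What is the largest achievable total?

5580

Rank every tier by rate: Finance/tier1 31 > R&D/tier1 30 > Design/tier1 27 > Facilities/tier1 24 > Design/tier2 16 > HR/tier1 15 > HR/tier2 11 > Finance/tier2 10 > Facilities/tier2 8 > R&D/tier2 2.
Finance/tier1 (31): +60 — 140 left.
Fill R&D tier1 block (20 at 30) — 120 left.
Fill Design tier1 block (80 at 27) — 40 left.
Facilities tier1 at 24: fill all 40 — 0 left.
Total = 31×60 + 30×20 + 27×80 + 24×40 = 5580.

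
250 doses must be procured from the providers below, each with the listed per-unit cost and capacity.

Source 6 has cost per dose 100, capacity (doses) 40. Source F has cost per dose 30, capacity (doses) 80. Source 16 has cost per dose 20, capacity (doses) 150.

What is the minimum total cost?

Fill from the cheapest provider first.
Source 16 at 20: take all 150 doses ; 100 still needed.
Take 80 from Source F at 30 ; need 20 more.
Source 6 at 100: take 20 of its 40 ; requirement met.
Cost = 150×20 + 80×30 + 20×100 = 7400.

7400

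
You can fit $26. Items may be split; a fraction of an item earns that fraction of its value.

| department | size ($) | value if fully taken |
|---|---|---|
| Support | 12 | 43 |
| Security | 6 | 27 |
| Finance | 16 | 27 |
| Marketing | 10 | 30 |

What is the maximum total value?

Sort by value density: Security 27/6≈4.5, Support 43/12≈3.58, Marketing 30/10≈3, Finance 27/16≈1.69.
Security: take in full, 6 $ for value 27 ; 20 left.
All 12 $ of Support fit (value 43) ; 8 remain.
Fill the last 8 $ with part of Marketing: 8/10 of it earns 24.
Total value = 94.

94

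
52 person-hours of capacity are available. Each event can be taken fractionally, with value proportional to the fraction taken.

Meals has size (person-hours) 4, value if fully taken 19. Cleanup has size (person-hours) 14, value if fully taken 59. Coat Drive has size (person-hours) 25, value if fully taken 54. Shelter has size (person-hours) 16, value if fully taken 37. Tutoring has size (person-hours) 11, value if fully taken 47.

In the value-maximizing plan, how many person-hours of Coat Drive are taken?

7

Sort by value density: Meals 19/4≈4.75, Tutoring 47/11≈4.27, Cleanup 59/14≈4.21, Shelter 37/16≈2.31, Coat Drive 54/25≈2.16.
Take all of Meals (4 person-hours, value 19) ; 48 person-hours left.
Take all of Tutoring (11 person-hours, value 47) ; 37 person-hours left.
Take all of Cleanup (14 person-hours, value 59) ; 23 person-hours left.
Take all of Shelter (16 person-hours, value 37) ; 7 person-hours left.
Fill the last 7 person-hours with part of Coat Drive: 7/25 of it earns 15.12.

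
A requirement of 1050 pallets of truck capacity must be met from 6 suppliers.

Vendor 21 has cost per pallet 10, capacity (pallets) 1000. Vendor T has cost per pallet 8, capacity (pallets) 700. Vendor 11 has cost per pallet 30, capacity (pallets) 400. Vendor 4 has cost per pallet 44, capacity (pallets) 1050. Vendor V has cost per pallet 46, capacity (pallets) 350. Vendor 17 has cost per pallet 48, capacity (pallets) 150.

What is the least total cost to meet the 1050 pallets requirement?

9100

Fill from the cheapest supplier first.
Take 700 from Vendor T at 8 → need 350 more.
Vendor 21 (10): take the remaining 350 → done.
Vendor 11, Vendor 4, Vendor V, Vendor 17: unused.
Cost = 700×8 + 350×10 = 9100.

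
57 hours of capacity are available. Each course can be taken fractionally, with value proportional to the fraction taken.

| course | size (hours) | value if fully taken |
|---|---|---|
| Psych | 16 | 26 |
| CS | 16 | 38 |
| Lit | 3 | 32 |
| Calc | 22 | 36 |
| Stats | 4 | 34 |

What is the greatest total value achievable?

Sort by value density: Lit 32/3≈10.7, Stats 34/4≈8.5, CS 38/16≈2.38, Calc 36/22≈1.64, Psych 26/16≈1.62.
Lit: take in full, 3 hours for value 32 — 54 left.
Stats: take in full, 4 hours for value 34 — 50 left.
Take all of CS (16 hours, value 38) — 34 hours left.
Calc: take in full, 22 hours for value 36 — 12 left.
12 hours left: a 12/16 share of Psych gives 26×12/16 = 19.5.
Total value = 159.5.

159.5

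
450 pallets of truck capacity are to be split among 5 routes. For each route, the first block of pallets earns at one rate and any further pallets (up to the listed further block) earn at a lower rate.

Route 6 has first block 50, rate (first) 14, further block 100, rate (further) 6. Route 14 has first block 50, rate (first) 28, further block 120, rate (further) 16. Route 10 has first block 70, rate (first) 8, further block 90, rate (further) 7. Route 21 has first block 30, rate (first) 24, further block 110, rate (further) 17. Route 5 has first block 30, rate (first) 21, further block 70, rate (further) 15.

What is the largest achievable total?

Treat each block as its own option and order by rate: Route 14/tier1 28 > Route 21/tier1 24 > Route 5/tier1 21 > Route 21/tier2 17 > Route 14/tier2 16 > Route 5/tier2 15 > Route 6/tier1 14 > Route 10/tier1 8 > Route 10/tier2 7 > Route 6/tier2 6.
Route 14 tier1 at 28: fill all 50 — 400 left.
Fill Route 21 tier1 block (30 at 24) — 370 left.
Route 5 tier1 at 21: fill all 30 — 340 left.
Route 21/tier2 (17): +110 — 230 left.
Route 14 tier2 at 16: fill all 120 — 110 left.
Route 5 tier2 at 15: fill all 70 — 40 left.
Route 6/tier1: +40 of 50 at 14; pool empty.
Total = 28×50 + 24×30 + 21×30 + 17×110 + 16×120 + 15×70 + 14×40 = 8150.

8150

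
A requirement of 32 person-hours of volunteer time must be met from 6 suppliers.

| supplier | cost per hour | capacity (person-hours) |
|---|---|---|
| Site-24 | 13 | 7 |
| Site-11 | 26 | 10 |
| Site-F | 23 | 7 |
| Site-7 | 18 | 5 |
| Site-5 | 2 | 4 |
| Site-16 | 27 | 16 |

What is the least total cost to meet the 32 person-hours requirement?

Cheapest first:
Take 4 from Site-5 at 2 ; need 28 more.
Site-24 at 13: take all 7 person-hours ; 21 still needed.
Take 5 from Site-7 at 18 ; need 16 more.
Take 7 from Site-F at 23 ; need 9 more.
Site-11 at 26: take 9 of its 10 ; requirement met.
Site-16: unused.
Cost = 4×2 + 7×13 + 5×18 + 7×23 + 9×26 = 584.

584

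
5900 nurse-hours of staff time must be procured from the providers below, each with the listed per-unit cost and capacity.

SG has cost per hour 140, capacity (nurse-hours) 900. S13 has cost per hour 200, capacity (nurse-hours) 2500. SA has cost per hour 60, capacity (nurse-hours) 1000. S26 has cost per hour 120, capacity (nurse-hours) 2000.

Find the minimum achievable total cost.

826000

Use providers in increasing cost order.
Take 1000 from SA at 60 → need 4900 more.
Take 2000 from S26 at 120 → need 2900 more.
SG (140): use full 900 → 2000 nurse-hours to go.
S13 (200): take the remaining 2000 → done.
Cost = 1000×60 + 2000×120 + 900×140 + 2000×200 = 826000.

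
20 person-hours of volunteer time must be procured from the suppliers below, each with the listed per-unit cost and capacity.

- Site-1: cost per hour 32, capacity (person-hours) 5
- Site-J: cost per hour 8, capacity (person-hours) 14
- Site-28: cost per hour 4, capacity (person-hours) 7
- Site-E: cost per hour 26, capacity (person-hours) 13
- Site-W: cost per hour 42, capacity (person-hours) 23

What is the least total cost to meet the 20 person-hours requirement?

Cheapest first:
Take 7 from Site-28 at 4 ; need 13 more.
Site-J (8): take the remaining 13 ; done.
Site-E, Site-1, Site-W: unused.
Cost = 7×4 + 13×8 = 132.

132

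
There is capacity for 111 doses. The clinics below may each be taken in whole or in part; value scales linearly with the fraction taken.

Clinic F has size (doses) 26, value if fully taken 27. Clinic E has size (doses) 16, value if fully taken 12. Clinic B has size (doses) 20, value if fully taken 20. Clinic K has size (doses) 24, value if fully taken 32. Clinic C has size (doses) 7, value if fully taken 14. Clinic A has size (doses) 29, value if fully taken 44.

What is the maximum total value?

140.75

Rank by value-to-size ratio: Clinic C 14/7≈2, Clinic A 44/29≈1.52, Clinic K 32/24≈1.33, Clinic F 27/26≈1.04, Clinic B 20/20≈1, Clinic E 12/16≈0.75.
Take all of Clinic C (7 doses, value 14) ; 104 doses left.
Clinic A: take in full, 29 doses for value 44 ; 75 left.
Clinic K: take in full, 24 doses for value 32 ; 51 left.
All 26 doses of Clinic F fit (value 27) ; 25 remain.
Clinic B: take in full, 20 doses for value 20 ; 5 left.
Fill the last 5 doses with part of Clinic E: 5/16 of it earns 3.75.
Total value = 140.75.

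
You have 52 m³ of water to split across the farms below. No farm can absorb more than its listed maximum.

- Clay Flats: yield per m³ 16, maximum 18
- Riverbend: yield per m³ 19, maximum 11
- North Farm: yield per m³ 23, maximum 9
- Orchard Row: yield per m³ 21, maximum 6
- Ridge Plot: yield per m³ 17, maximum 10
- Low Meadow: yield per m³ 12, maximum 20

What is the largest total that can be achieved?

968

Order the farms by yield per m³: North Farm 23 > Orchard Row 21 > Riverbend 19 > Ridge Plot 17 > Clay Flats 16 > Low Meadow 12.
North Farm takes 9 to reach its cap of 9 ; 43 left.
Give Orchard Row 6 to hit its cap of 6 ; 37 left.
Riverbend takes 11 to reach its cap of 11 ; 26 left.
Ridge Plot: +10 to 10 (cap) ; 16 left.
Clay Flats: +16 (room for 18) → 16. Pool exhausted.
Total = 16×16 + 19×11 + 23×9 + 21×6 + 17×10 = 968.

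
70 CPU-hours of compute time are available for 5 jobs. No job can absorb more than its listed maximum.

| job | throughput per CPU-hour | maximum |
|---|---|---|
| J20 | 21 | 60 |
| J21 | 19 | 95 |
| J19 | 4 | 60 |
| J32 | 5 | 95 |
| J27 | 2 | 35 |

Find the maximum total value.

1450

Order the jobs by throughput per CPU-hour: J20 21 > J21 19 > J32 5 > J19 4 > J27 2.
J20 takes 60 to reach its cap of 60 — 10 left.
Only 10 left; J21 takes them to reach 10.
Total = 21×60 + 19×10 = 1450.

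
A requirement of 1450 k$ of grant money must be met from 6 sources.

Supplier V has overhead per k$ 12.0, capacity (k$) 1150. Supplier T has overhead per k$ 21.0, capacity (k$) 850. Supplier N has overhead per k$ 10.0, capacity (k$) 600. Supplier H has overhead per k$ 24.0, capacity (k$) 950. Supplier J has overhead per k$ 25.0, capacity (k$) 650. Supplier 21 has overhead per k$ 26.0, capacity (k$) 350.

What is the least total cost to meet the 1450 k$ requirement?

Use sources in increasing cost order.
Supplier N at 10.0: take all 600 k$ — 850 still needed.
Supplier V (12.0): take the remaining 850 — done.
Supplier T, Supplier H, Supplier J, Supplier 21: unused.
Cost = 600×10.0 + 850×12.0 = 16200.

16200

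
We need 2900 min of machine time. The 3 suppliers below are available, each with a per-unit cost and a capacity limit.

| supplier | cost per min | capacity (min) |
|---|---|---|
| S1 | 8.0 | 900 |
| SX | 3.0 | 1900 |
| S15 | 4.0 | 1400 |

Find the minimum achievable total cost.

9700

Use suppliers in increasing cost order.
SX (3.0): use full 1900 — 1000 min to go.
S15 at 4.0: take 1000 of its 1400 — requirement met.
S1: unused.
Cost = 1900×3.0 + 1000×4.0 = 9700.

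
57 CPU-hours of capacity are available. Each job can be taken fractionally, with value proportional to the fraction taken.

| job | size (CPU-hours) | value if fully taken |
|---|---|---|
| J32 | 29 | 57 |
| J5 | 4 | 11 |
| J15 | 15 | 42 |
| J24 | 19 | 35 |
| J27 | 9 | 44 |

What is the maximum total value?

Best value per unit of size first: J27 44/9≈4.89, J15 42/15≈2.8, J5 11/4≈2.75, J32 57/29≈1.97, J24 35/19≈1.84.
Take all of J27 (9 CPU-hours, value 44) — 48 CPU-hours left.
J15: take in full, 15 CPU-hours for value 42 — 33 left.
J5: take in full, 4 CPU-hours for value 11 — 29 left.
All 29 CPU-hours of J32 fit (value 57) — 0 remain.
Total value = 154.

154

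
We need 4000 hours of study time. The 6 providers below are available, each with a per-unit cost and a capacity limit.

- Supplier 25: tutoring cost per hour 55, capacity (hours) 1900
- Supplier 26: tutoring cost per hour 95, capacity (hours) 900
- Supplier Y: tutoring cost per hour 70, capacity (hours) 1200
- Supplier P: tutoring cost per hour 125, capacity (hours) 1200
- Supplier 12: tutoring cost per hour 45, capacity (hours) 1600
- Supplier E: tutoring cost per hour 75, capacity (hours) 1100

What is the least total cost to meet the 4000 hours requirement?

Fill from the cheapest provider first.
Supplier 12 (45): use full 1600 ; 2400 hours to go.
Take 1900 from Supplier 25 at 55 ; need 500 more.
Supplier Y (70): take the remaining 500 ; done.
Supplier E, Supplier 26, Supplier P: unused.
Cost = 1600×45 + 1900×55 + 500×70 = 211500.

211500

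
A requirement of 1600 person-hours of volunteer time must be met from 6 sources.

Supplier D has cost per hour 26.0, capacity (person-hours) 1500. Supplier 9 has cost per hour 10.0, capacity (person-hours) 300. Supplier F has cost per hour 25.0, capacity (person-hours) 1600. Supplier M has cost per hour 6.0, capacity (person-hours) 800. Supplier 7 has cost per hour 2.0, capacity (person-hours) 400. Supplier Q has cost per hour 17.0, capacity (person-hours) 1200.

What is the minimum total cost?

10300

Use sources in increasing cost order.
Supplier 7 at 2.0: take all 400 person-hours → 1200 still needed.
Supplier M (6.0): use full 800 → 400 person-hours to go.
Supplier 9 (10.0): use full 300 → 100 person-hours to go.
Take 100 from Supplier Q at 17.0 to finish.
Supplier F, Supplier D: unused.
Cost = 400×2.0 + 800×6.0 + 300×10.0 + 100×17.0 = 10300.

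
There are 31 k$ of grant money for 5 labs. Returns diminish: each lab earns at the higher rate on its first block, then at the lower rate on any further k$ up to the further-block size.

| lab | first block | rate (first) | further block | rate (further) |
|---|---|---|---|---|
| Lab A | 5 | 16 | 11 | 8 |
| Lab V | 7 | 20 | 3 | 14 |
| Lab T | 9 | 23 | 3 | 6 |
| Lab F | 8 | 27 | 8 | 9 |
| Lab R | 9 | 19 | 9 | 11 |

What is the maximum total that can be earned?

696

Treat each block as its own option and order by rate: Lab F/first 27 > Lab T/first 23 > Lab V/first 20 > Lab R/first 19 > Lab A/first 16 > Lab V/second 14 > Lab R/second 11 > Lab F/second 9 > Lab A/second 8 > Lab T/second 6.
Lab F first at 27: fill all 8 ; 23 left.
Lab T/first (23): +9 ; 14 left.
Fill Lab V first block (7 at 20) ; 7 left.
7 remain; put them into Lab R first at 19.
Total = 27×8 + 23×9 + 20×7 + 19×7 = 696.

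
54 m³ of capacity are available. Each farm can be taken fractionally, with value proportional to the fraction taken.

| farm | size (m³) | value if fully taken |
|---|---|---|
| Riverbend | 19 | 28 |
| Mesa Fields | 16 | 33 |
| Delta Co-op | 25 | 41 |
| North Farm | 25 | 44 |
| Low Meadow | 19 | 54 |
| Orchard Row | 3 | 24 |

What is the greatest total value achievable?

Rank by value-to-size ratio: Orchard Row 24/3≈8, Low Meadow 54/19≈2.84, Mesa Fields 33/16≈2.06, North Farm 44/25≈1.76, Delta Co-op 41/25≈1.64, Riverbend 28/19≈1.47.
Orchard Row: take in full, 3 m³ for value 24 → 51 left.
Take all of Low Meadow (19 m³, value 54) → 32 m³ left.
Mesa Fields: take in full, 16 m³ for value 33 → 16 left.
Fill the last 16 m³ with part of North Farm: 16/25 of it earns 28.16.
Total value = 139.16.

139.16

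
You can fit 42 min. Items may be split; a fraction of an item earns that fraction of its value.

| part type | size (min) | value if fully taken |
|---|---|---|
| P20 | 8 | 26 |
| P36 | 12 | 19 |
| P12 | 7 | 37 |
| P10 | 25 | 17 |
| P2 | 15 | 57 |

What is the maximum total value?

Sort by value density: P12 37/7≈5.29, P2 57/15≈3.8, P20 26/8≈3.25, P36 19/12≈1.58, P10 17/25≈0.68.
Take all of P12 (7 min, value 37) ; 35 min left.
All 15 min of P2 fit (value 57) ; 20 remain.
Take all of P20 (8 min, value 26) ; 12 min left.
P36: take in full, 12 min for value 19 ; 0 left.
Total value = 139.

139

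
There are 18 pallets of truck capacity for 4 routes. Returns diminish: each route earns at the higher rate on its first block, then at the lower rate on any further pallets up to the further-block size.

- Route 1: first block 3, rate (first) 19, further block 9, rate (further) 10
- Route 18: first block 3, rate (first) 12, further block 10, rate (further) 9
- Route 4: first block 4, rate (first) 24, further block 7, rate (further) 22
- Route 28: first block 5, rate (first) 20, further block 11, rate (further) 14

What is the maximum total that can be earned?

388

Rank every tier by rate: Route 4/first 24 > Route 4/second 22 > Route 28/first 20 > Route 1/first 19 > Route 28/second 14 > Route 18/first 12 > Route 1/second 10 > Route 18/second 9.
Route 4/first (24): +4 → 14 left.
Route 4 second at 22: fill all 7 → 7 left.
Route 28/first (20): +5 → 2 left.
Route 1/first: +2 of 3 at 19; pool empty.
Total = 24×4 + 22×7 + 20×5 + 19×2 = 388.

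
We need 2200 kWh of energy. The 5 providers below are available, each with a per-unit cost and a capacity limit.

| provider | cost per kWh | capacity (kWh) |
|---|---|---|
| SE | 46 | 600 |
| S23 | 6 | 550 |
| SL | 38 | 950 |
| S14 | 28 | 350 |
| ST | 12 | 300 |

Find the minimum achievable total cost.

Fill from the cheapest provider first.
S23 at 6: take all 550 kWh ; 1650 still needed.
Take 300 from ST at 12 ; need 1350 more.
S14 (28): use full 350 ; 1000 kWh to go.
Take 950 from SL at 38 ; need 50 more.
SE at 46: take 50 of its 600 ; requirement met.
Cost = 550×6 + 300×12 + 350×28 + 950×38 + 50×46 = 55100.

55100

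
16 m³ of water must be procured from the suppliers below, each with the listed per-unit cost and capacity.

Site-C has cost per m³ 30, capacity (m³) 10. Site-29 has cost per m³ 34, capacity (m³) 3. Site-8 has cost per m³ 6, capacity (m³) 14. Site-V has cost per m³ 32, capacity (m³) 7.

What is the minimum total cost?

144

Cheapest first:
Site-8 (6): use full 14 — 2 m³ to go.
Take 2 from Site-C at 30 to finish.
Site-V, Site-29: unused.
Cost = 14×6 + 2×30 = 144.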